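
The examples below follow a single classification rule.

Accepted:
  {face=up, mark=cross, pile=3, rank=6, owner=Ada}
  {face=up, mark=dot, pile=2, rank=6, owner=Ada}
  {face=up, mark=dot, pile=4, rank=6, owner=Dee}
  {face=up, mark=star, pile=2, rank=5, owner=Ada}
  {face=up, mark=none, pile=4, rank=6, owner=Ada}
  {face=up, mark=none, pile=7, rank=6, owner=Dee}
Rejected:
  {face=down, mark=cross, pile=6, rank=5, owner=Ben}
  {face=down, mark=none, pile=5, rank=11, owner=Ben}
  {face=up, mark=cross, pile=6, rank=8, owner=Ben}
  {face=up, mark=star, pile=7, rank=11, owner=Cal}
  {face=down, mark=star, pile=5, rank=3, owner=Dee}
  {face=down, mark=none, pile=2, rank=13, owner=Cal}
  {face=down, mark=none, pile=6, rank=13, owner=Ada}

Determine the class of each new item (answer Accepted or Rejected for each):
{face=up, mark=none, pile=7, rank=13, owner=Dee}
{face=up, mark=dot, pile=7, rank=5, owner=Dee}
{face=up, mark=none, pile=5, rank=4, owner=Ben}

The common property of the 'Accepted' items is: face is up AND rank ≤ 6. No 'Rejected' item has it.

Rejected, Accepted, Accepted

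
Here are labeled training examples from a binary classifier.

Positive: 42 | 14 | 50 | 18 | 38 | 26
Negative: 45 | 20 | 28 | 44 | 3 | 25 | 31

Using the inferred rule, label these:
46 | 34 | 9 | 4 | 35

Positive, Positive, Negative, Negative, Negative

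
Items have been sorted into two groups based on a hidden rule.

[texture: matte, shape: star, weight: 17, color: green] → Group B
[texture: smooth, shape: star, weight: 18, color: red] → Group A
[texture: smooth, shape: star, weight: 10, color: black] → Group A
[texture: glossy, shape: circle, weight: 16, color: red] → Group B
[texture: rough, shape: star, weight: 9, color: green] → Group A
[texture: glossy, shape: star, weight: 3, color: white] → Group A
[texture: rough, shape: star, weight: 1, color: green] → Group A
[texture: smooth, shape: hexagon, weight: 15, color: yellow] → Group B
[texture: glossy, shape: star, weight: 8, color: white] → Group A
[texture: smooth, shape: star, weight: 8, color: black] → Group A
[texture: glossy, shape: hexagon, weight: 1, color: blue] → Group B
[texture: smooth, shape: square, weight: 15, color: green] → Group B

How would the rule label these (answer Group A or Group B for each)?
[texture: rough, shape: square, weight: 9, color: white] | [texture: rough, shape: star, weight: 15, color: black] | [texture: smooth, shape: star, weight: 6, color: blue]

Group B, Group A, Group A

'Group A' ⟺ shape is star AND weight ≠ 17.
[texture: rough, shape: square, weight: 9, color: white]: Group B (shape is square, weight = 9). [texture: rough, shape: star, weight: 15, color: black]: Group A (shape is star, weight = 15). [texture: smooth, shape: star, weight: 6, color: blue]: Group A (shape is star, weight = 6).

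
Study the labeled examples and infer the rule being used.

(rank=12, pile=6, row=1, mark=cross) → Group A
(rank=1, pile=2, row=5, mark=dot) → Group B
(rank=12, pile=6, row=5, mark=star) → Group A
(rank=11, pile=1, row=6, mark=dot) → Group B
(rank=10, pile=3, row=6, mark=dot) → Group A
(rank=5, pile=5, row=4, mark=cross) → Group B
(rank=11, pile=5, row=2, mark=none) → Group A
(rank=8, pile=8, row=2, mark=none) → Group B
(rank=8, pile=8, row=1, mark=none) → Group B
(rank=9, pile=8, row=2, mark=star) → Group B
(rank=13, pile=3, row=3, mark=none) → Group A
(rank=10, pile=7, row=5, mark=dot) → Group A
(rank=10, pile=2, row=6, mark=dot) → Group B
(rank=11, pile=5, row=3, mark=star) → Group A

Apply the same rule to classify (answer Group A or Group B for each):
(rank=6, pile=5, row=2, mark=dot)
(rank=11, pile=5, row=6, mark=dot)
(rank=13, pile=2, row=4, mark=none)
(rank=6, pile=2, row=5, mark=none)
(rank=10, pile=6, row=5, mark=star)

The simplest hypothesis consistent with all the labels is: rank ≥ 10 AND pile ≥ 3.
(rank=6, pile=5, row=2, mark=dot): Group B (rank = 6, pile = 5). (rank=11, pile=5, row=6, mark=dot): Group A (rank = 11, pile = 5). (rank=13, pile=2, row=4, mark=none): Group B (rank = 13, pile = 2). (rank=6, pile=2, row=5, mark=none): Group B (rank = 6, pile = 2). (rank=10, pile=6, row=5, mark=star): Group A (rank = 10, pile = 6).

Group B, Group A, Group B, Group B, Group A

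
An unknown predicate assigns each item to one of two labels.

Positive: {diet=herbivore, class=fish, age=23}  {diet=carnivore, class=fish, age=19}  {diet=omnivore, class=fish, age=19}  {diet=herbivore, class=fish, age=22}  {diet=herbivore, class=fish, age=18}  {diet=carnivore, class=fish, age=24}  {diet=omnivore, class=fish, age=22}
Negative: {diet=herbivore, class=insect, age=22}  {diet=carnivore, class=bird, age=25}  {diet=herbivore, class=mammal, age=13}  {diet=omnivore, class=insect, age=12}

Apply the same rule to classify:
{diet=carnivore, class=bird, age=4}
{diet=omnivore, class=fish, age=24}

Rule: class is fish. This holds for each 'Positive' example and fails for each 'Negative' one.

Negative, Positive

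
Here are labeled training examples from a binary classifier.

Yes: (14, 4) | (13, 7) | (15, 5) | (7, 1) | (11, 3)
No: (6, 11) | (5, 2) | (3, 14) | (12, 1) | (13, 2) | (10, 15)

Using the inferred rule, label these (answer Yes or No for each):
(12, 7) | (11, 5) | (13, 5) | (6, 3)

All 'Yes' examples share one property — sum is even — and every 'No' example lacks it.

No, Yes, Yes, No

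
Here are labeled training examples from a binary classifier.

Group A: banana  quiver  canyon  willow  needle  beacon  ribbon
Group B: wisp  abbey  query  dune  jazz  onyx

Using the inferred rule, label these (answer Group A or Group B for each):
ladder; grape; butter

Group A, Group B, Group A

The rule appears to be: length 6.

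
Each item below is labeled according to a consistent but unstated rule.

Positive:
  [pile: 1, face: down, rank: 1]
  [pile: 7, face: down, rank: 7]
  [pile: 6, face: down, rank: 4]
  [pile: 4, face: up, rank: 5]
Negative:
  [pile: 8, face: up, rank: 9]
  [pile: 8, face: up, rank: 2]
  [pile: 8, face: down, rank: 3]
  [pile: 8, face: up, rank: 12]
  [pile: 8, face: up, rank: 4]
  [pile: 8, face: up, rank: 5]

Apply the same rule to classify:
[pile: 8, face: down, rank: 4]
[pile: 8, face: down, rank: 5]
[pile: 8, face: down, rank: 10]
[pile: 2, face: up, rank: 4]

One predicate separates the groups cleanly: pile ≤ 7.
[pile: 8, face: down, rank: 4]: Negative (pile = 8).
[pile: 8, face: down, rank: 5]: Negative (pile = 8).
[pile: 8, face: down, rank: 10]: Negative (pile = 8).
[pile: 2, face: up, rank: 4]: Positive (pile = 2).

Negative, Negative, Negative, Positive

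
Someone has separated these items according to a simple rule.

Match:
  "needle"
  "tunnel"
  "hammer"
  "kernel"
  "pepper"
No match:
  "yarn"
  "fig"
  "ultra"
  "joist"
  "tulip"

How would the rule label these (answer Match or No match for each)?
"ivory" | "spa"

No match, No match

The common property of the 'Match' items is: contains 'e'. No 'No match' item has it.
No match: "ivory", since no 'e'.
No match: "spa", since no 'e'.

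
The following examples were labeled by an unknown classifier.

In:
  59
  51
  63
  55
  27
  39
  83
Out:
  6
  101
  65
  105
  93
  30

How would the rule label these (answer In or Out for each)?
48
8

Out, Out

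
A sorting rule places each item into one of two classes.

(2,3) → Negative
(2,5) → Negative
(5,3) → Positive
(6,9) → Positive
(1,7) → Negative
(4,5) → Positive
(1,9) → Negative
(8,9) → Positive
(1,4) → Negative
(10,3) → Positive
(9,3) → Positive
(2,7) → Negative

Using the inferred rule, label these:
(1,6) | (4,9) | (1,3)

The common property of the 'Positive' items is: first ≥ 3. No 'Negative' item has it.
(1,6) → first 1 → Negative. (4,9) → first 4 → Positive. (1,3) → first 1 → Negative.

Negative, Positive, Negative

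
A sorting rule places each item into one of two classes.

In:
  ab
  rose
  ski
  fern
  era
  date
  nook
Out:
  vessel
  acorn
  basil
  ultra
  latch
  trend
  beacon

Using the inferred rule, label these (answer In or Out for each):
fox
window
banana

The simplest hypothesis consistent with all the labels is: length ≤ 4.
fox: length 3, has this property → In. window: length 6, does not pass → Out. banana: length 6, does not pass → Out.

In, Out, Out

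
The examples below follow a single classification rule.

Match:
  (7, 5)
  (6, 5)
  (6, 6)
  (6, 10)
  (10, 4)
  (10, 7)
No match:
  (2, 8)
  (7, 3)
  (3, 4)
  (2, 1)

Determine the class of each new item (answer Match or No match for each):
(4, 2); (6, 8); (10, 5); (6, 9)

'Match' ⟺ sum ≥ 11.
(4, 2): 4+2 = 6 — does not satisfy this, so No match. (6, 8): 6+8 = 14 — checks out, so Match. (10, 5): 10+5 = 15 — checks out, so Match. (6, 9): 6+9 = 15 — checks out, so Match.

No match, Match, Match, Match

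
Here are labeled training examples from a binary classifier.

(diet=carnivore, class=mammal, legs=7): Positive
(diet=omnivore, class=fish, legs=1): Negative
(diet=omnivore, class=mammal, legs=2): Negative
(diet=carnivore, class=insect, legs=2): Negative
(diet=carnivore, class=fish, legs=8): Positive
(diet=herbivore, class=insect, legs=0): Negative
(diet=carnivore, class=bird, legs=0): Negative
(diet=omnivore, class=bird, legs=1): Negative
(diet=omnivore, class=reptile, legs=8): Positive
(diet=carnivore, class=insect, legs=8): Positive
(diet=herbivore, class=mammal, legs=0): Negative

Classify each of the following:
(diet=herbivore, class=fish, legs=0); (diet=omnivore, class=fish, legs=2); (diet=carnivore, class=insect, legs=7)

Negative, Negative, Positive

Every 'Positive' example satisfies: legs ≥ 7. None of the 'Negative' examples do.
(diet=herbivore, class=fish, legs=0) → legs = 0 → Negative. (diet=omnivore, class=fish, legs=2) → legs = 2 → Negative. (diet=carnivore, class=insect, legs=7) → legs = 7 → Positive.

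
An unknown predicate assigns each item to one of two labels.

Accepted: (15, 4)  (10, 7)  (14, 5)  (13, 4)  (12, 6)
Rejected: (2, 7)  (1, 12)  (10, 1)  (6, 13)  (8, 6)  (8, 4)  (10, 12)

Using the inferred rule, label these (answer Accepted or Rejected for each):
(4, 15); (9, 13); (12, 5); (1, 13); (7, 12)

'Accepted' ⟺ first > second AND sum ≥ 17.

Rejected, Rejected, Accepted, Rejected, Rejected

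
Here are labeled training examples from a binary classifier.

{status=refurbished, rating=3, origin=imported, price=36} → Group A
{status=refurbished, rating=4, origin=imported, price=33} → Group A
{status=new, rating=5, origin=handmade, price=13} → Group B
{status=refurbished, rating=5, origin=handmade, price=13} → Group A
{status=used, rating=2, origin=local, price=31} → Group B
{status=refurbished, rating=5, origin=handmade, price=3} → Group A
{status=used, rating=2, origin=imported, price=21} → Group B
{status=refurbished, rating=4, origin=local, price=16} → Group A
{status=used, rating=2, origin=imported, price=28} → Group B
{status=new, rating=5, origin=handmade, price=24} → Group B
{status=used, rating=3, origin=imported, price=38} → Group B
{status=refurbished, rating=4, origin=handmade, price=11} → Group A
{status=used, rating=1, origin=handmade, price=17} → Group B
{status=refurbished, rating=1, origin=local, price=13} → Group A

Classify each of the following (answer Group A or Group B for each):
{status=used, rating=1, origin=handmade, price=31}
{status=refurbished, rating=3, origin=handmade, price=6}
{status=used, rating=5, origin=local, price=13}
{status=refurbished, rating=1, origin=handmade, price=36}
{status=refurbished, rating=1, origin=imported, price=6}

Group B, Group A, Group B, Group A, Group A

The classifier is using: status is refurbished.
Group B: {status=used, rating=1, origin=handmade, price=31}, since status is used.
Group A: {status=refurbished, rating=3, origin=handmade, price=6}, since status is refurbished.
Group B: {status=used, rating=5, origin=local, price=13}, since status is used.
Group A: {status=refurbished, rating=1, origin=handmade, price=36}, since status is refurbished.
Group A: {status=refurbished, rating=1, origin=imported, price=6}, since status is refurbished.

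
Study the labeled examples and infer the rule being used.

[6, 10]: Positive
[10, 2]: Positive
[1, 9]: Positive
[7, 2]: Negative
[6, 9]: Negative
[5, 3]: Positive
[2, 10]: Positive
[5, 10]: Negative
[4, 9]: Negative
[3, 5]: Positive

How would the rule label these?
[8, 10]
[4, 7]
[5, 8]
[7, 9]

Positive, Negative, Negative, Positive

'Positive' ⟺ sum is even.
Positive: [8, 10], since 8+10 = 18.
Negative: [4, 7], since 4+7 = 11.
Negative: [5, 8], since 5+8 = 13.
Positive: [7, 9], since 7+9 = 16.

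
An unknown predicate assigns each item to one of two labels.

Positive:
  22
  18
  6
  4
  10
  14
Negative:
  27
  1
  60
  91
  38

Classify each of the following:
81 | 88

Negative, Negative

The pattern is that an item is 'Positive' exactly when: even AND at most 22.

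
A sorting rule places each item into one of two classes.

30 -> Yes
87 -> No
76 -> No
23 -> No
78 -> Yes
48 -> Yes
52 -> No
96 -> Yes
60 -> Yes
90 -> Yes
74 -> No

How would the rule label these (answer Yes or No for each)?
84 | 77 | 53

Yes, No, No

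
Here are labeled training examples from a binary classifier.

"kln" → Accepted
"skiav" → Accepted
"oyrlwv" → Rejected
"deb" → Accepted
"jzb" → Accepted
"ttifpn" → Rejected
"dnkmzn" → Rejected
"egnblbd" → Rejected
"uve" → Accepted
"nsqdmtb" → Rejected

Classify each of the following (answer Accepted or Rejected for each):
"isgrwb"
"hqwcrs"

The classifier is using: length ≤ 5.
Rejected: "isgrwb", since length 6.
Rejected: "hqwcrs", since length 6.

Rejected, Rejected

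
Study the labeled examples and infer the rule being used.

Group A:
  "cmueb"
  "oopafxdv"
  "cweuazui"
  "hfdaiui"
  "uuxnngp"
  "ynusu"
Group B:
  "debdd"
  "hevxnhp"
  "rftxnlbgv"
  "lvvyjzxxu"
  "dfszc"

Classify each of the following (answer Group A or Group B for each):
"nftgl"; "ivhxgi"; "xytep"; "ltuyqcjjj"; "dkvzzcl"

Group B, Group A, Group B, Group B, Group B

Every 'Group A' example satisfies: has ≥ 2 vowels. None of the 'Group B' examples do.
"nftgl": 0 vowels — does not satisfy this, so Group B. "ivhxgi": 2 vowels — meets the rule, so Group A. "xytep": 1 vowel — does not satisfy this, so Group B. "ltuyqcjjj": 1 vowel — does not satisfy this, so Group B. "dkvzzcl": 0 vowels — does not satisfy this, so Group B.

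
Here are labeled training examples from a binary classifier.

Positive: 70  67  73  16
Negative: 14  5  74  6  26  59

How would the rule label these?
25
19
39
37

Positive, Positive, Negative, Positive

'Positive' ⟺ ≡ 1 (mod 3).
25: Positive (25 mod 3 = 1).
19: Positive (19 mod 3 = 1).
39: Negative (39 mod 3 = 0).
37: Positive (37 mod 3 = 1).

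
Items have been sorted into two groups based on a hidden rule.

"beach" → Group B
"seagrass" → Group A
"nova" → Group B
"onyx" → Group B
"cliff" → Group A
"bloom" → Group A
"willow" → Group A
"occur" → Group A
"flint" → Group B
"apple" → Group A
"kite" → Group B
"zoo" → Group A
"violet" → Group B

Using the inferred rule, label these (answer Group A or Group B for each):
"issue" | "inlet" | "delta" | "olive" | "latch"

The distinguishing property — has a double letter — holds for all the 'Group A' cases and none of the 'Group B' cases.
"issue" — 'ss' doubled, hence Group A.
"inlet" — no doubled letter, hence Group B.
"delta" — no doubled letter, hence Group B.
"olive" — no doubled letter, hence Group B.
"latch" — no doubled letter, hence Group B.

Group A, Group B, Group B, Group B, Group B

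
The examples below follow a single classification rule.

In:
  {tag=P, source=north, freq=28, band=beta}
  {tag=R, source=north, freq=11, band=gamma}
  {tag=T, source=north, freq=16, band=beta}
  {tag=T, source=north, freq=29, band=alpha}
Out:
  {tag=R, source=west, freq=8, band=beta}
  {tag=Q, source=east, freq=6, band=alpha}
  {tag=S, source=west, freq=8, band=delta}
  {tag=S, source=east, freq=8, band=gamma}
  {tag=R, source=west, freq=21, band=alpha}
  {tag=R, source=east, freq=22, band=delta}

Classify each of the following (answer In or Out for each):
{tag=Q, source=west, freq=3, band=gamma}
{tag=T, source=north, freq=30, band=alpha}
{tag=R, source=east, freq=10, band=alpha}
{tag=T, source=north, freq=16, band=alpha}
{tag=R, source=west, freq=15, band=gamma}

Out, In, Out, In, Out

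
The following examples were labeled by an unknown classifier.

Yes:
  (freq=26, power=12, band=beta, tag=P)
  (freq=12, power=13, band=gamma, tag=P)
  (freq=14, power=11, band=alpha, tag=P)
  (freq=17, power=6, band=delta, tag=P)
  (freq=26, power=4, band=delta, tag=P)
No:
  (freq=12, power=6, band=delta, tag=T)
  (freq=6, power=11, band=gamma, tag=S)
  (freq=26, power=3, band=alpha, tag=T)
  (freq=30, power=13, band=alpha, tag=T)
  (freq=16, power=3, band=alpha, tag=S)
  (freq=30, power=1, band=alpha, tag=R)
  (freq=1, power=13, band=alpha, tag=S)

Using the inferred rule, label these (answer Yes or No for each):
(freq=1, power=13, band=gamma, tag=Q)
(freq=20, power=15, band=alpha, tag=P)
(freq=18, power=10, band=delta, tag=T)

No, Yes, No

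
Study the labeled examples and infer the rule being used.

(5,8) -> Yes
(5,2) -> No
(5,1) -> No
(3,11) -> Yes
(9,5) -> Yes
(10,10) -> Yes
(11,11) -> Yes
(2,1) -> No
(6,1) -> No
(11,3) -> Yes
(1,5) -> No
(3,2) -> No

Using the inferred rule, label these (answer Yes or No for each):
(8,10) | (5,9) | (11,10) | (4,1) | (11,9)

Yes, Yes, Yes, No, Yes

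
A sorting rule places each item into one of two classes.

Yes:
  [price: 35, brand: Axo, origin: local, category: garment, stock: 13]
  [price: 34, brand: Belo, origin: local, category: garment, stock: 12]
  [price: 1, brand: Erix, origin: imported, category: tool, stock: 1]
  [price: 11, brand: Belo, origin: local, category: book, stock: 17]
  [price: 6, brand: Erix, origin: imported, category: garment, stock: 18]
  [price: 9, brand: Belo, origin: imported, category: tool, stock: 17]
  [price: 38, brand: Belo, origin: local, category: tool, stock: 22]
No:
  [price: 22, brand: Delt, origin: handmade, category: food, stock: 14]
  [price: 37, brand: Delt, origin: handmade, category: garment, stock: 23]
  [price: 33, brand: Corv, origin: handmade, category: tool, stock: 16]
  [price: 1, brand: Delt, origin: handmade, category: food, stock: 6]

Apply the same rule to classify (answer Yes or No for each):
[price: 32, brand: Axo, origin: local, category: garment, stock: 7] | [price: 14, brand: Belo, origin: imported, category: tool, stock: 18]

Yes, Yes

Rule: origin is not handmade. This holds for each 'Yes' example and fails for each 'No' one.
[price: 32, brand: Axo, origin: local, category: garment, stock: 7]: origin is local — has this property, so Yes. [price: 14, brand: Belo, origin: imported, category: tool, stock: 18]: origin is imported — has this property, so Yes.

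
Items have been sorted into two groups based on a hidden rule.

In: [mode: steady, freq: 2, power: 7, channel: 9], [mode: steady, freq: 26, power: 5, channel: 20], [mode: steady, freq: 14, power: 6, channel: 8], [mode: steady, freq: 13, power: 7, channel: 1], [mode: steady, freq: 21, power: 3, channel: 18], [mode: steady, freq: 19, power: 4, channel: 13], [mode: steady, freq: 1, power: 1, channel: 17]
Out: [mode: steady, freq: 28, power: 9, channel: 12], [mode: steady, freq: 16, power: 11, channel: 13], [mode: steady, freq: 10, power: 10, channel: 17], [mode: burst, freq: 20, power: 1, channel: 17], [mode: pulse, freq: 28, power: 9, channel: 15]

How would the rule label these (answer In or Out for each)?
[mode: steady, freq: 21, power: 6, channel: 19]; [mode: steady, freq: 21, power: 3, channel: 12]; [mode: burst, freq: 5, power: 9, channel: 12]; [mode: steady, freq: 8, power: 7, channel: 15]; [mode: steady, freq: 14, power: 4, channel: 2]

Every 'In' example satisfies: mode is steady AND power ≤ 7. None of the 'Out' examples do.

In, In, Out, In, In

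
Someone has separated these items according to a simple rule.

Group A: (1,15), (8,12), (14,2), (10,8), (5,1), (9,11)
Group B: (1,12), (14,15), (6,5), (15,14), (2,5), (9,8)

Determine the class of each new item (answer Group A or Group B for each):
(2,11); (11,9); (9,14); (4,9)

A rule that fits every label: sum is even — true of each 'Group A' example, false of each 'Group B' one.

Group B, Group A, Group B, Group B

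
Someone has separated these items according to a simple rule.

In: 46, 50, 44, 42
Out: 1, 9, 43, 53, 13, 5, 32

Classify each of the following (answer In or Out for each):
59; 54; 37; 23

'In' ⟺ even AND at least 42.
59: 59 is odd, 59 ≥ 42, doesn't qualify → Out. 54: 54 is even, 54 ≥ 42, qualifies → In. 37: 37 is odd, 37 < 42, doesn't qualify → Out. 23: 23 is odd, 23 < 42, doesn't qualify → Out.

Out, In, Out, Out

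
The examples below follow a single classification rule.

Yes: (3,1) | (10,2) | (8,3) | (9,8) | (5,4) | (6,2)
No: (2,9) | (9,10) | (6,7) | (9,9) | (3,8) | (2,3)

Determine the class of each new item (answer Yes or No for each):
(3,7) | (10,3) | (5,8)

No, Yes, No

Comparing the two groups points to one rule — first > second.
(3,7): No (3 < 7). (10,3): Yes (10 > 3). (5,8): No (5 < 8).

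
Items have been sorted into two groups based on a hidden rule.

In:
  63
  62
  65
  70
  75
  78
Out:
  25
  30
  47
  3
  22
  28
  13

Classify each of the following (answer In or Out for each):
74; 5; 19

In, Out, Out

The simplest hypothesis consistent with all the labels is: at least 62.
74 — 74 ≥ 62, hence In. 5 — 5 < 62, hence Out. 19 — 19 < 62, hence Out.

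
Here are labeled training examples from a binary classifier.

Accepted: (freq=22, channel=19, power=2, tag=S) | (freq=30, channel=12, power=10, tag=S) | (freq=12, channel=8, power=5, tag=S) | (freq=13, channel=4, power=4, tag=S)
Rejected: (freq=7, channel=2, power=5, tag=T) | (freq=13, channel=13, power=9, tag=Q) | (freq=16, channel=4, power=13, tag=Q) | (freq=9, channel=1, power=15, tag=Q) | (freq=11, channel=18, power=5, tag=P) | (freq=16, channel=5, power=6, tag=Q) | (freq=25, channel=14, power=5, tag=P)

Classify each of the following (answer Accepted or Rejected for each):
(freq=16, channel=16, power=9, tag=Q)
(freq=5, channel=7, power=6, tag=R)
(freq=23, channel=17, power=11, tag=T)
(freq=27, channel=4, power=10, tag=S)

Every 'Accepted' example satisfies: tag is S. None of the 'Rejected' examples do.

Rejected, Rejected, Rejected, Accepted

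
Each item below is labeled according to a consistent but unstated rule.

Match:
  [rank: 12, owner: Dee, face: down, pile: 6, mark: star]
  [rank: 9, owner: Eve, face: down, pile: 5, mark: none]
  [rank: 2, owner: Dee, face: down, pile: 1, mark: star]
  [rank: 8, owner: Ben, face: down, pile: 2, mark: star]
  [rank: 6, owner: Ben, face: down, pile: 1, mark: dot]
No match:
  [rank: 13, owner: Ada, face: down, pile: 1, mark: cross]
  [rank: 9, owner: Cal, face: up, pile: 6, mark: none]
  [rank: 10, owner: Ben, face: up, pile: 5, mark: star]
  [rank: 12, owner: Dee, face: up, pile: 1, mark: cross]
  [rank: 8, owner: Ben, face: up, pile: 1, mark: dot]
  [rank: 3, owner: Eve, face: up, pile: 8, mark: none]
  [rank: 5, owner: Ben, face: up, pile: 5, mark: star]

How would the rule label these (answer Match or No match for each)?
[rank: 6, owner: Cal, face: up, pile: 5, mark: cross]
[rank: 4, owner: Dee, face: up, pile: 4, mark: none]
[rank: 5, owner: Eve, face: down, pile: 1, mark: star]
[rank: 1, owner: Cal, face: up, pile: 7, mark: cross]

No match, No match, Match, No match

The common property of the 'Match' items is: face is down AND rank ≤ 12. No 'No match' item has it.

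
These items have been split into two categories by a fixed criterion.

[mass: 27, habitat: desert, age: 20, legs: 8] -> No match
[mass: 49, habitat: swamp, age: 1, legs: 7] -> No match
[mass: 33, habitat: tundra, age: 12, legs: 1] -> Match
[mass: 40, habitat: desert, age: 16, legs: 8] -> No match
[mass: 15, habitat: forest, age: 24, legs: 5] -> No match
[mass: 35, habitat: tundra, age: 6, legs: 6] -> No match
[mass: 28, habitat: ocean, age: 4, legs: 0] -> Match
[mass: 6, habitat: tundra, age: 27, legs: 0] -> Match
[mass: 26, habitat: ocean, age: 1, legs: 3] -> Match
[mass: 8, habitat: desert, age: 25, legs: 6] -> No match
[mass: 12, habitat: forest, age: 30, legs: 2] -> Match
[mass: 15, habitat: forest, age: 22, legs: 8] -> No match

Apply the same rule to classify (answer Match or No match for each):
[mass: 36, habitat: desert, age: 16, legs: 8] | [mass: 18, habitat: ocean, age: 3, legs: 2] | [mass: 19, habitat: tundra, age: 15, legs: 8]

No match, Match, No match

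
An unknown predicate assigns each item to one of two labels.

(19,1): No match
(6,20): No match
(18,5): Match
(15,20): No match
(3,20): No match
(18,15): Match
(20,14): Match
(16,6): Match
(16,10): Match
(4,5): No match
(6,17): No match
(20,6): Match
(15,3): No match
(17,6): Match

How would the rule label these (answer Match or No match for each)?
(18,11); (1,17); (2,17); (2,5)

The common property of the 'Match' items is: first > second AND sum ≥ 22. No 'No match' item has it.
Match: (18,11), since 18 > 11, 18+11 = 29. No match: (1,17), since 1 < 17, 1+17 = 18. No match: (2,17), since 2 < 17, 2+17 = 19. No match: (2,5), since 2 < 5, 2+5 = 7.

Match, No match, No match, No match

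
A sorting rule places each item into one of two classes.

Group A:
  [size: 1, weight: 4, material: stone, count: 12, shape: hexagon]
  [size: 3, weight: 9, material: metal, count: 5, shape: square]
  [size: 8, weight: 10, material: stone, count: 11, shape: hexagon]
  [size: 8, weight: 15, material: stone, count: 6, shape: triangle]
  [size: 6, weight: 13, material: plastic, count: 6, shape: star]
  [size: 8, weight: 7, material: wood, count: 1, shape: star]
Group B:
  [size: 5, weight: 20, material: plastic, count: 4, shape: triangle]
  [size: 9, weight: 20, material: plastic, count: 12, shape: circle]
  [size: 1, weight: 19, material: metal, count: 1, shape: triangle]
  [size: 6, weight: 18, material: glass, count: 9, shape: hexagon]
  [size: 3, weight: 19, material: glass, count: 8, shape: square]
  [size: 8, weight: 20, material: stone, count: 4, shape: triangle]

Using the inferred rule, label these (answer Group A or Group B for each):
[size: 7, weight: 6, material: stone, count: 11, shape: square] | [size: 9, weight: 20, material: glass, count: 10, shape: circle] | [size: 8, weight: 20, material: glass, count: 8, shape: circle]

Group A, Group B, Group B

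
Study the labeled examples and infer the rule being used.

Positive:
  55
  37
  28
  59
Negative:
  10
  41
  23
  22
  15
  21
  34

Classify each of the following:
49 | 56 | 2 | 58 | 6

Positive, Positive, Negative, Positive, Negative

One predicate separates the groups cleanly: digit sum ≥ 8.
49 → digit sum 4+9 = 13 → Positive.
56 → digit sum 5+6 = 11 → Positive.
2 → digit sum 2 → Negative.
58 → digit sum 5+8 = 13 → Positive.
6 → digit sum 6 → Negative.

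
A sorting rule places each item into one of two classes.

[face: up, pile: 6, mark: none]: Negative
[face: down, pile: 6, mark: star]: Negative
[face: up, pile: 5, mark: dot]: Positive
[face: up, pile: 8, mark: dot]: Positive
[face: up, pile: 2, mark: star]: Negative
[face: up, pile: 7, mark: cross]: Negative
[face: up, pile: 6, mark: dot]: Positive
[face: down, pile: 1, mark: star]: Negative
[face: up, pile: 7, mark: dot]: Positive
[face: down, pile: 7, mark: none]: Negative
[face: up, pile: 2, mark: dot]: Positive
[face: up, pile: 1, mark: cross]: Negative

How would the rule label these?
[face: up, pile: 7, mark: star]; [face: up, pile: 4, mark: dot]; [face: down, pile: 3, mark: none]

Negative, Positive, Negative

'Positive' ⟺ mark is dot.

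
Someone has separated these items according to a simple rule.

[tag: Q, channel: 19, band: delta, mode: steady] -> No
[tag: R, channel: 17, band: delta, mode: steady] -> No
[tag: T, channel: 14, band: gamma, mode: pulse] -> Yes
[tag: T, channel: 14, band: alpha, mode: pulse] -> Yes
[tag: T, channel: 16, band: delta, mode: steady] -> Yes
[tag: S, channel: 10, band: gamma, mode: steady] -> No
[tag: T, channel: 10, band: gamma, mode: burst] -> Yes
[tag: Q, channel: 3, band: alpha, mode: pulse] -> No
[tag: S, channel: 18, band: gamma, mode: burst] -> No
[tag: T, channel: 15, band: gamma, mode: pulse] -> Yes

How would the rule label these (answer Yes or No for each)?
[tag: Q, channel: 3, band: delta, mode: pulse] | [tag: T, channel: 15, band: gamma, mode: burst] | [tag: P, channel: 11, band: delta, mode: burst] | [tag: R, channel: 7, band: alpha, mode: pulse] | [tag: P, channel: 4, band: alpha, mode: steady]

No, Yes, No, No, No

The simplest hypothesis consistent with all the labels is: tag is T.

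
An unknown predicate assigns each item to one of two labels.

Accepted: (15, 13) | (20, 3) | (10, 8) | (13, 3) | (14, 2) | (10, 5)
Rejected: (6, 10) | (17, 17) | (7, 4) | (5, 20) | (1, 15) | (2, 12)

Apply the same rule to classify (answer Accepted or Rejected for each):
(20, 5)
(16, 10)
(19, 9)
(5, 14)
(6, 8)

Accepted, Accepted, Accepted, Rejected, Rejected

The common property of the 'Accepted' items is: first > second AND sum ≥ 14. No 'Rejected' item has it.
(20, 5): Accepted (20 > 5, 20+5 = 25).
(16, 10): Accepted (16 > 10, 16+10 = 26).
(19, 9): Accepted (19 > 9, 19+9 = 28).
(5, 14): Rejected (5 < 14, 5+14 = 19).
(6, 8): Rejected (6 < 8, 6+8 = 14).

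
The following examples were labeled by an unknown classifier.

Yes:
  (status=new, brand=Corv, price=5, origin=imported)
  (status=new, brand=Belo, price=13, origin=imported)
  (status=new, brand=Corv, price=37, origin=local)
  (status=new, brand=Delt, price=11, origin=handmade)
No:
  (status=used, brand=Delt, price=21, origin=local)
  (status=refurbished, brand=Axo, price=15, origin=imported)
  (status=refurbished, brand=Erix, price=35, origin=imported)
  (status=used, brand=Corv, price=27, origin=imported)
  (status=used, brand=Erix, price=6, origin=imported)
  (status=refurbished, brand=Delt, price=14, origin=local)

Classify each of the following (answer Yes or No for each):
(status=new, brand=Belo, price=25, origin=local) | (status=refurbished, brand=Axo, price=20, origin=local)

Yes, No

The simplest hypothesis consistent with all the labels is: status is new.
(status=new, brand=Belo, price=25, origin=local) → status is new → Yes.
(status=refurbished, brand=Axo, price=20, origin=local) → status is refurbished → No.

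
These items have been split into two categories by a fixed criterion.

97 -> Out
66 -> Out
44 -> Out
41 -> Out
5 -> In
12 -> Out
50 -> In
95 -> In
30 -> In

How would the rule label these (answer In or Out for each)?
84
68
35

Out, Out, In

The common property of the 'In' items is: multiple of 5. No 'Out' item has it.
84: Out (84 = 5·16 + 4). 68: Out (68 = 5·13 + 3). 35: In (35 = 5·7).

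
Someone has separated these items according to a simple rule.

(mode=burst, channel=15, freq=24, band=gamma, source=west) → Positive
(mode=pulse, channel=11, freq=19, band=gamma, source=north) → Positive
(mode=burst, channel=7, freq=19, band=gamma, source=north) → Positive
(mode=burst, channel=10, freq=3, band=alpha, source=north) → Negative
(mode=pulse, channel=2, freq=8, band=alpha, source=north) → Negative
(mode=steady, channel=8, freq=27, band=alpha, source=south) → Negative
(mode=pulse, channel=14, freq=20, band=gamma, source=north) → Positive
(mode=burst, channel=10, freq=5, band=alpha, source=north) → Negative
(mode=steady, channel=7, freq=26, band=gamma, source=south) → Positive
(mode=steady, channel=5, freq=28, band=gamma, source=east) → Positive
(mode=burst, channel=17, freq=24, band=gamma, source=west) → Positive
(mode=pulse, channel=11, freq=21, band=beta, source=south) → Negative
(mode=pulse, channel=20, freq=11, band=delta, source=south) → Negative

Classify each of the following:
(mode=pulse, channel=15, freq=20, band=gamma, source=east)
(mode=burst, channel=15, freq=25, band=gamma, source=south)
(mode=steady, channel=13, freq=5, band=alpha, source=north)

One predicate separates the groups cleanly: band is gamma.
(mode=pulse, channel=15, freq=20, band=gamma, source=east) — band is gamma, hence Positive.
(mode=burst, channel=15, freq=25, band=gamma, source=south) — band is gamma, hence Positive.
(mode=steady, channel=13, freq=5, band=alpha, source=north) — band is alpha, hence Negative.

Positive, Positive, Negative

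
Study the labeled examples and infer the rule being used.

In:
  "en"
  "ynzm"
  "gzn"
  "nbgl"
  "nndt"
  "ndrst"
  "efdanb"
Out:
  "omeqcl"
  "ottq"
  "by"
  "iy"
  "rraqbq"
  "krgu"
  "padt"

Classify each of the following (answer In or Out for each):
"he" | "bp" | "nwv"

Out, Out, In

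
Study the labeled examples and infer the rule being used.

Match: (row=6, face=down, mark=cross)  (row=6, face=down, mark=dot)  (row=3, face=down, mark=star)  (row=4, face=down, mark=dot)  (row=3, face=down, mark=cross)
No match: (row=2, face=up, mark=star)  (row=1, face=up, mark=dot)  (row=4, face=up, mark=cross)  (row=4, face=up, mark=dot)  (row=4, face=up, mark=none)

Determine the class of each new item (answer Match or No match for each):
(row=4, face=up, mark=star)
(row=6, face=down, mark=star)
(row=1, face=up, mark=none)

The classifier is using: face is down.
(row=4, face=up, mark=star): face is up — doesn't qualify, so No match.
(row=6, face=down, mark=star): face is down — matches, so Match.
(row=1, face=up, mark=none): face is up — doesn't qualify, so No match.

No match, Match, No match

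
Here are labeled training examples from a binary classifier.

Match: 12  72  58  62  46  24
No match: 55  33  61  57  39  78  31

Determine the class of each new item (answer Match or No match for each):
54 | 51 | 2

The rule appears to be: even AND at most 72.
54 — 54 is even, 54 ≤ 72, hence Match. 51 — 51 is odd, 51 ≤ 72, hence No match. 2 — 2 is even, 2 ≤ 72, hence Match.

Match, No match, Match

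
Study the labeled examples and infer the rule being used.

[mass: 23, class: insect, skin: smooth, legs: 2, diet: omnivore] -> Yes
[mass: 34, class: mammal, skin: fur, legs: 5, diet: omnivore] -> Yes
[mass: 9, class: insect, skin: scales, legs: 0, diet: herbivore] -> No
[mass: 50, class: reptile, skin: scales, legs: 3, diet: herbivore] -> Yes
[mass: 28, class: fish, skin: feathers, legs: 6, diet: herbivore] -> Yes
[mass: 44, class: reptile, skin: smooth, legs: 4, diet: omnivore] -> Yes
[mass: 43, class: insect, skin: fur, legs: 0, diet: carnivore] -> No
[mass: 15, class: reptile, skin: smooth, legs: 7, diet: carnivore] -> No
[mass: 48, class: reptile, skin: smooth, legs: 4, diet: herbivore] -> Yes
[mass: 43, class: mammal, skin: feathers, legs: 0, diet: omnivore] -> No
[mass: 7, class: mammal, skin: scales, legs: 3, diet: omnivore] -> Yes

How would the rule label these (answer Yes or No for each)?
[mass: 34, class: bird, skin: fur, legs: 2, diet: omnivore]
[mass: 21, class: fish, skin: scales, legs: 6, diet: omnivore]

The common property of the 'Yes' items is: legs ≥ 2 AND legs ≤ 6. No 'No' item has it.

Yes, Yes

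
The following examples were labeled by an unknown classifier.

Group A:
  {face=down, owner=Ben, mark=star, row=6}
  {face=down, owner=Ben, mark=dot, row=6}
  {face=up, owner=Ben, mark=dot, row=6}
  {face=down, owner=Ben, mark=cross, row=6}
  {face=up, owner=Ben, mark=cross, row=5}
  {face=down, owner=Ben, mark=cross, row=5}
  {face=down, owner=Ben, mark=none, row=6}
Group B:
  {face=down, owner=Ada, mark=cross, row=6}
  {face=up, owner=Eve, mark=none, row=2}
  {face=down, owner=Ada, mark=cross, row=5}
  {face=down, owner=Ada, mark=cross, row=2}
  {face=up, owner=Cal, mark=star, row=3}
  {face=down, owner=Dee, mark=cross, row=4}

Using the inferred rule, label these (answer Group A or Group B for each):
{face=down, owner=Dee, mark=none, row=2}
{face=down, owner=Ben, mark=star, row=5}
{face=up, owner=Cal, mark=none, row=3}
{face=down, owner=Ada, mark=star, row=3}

All 'Group A' examples share one property — owner is Ben — and every 'Group B' example lacks it.
{face=down, owner=Dee, mark=none, row=2}: Group B (owner is Dee). {face=down, owner=Ben, mark=star, row=5}: Group A (owner is Ben). {face=up, owner=Cal, mark=none, row=3}: Group B (owner is Cal). {face=down, owner=Ada, mark=star, row=3}: Group B (owner is Ada).

Group B, Group A, Group B, Group B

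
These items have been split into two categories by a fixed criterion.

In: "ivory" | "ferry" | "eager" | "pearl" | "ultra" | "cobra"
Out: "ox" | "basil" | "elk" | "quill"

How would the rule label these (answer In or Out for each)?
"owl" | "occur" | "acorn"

Looking at the examples, the only property every 'In' case has and every 'Out' case lacks is: contains 'r'.
"owl": Out (no 'r').
"occur": In (has 'r').
"acorn": In (has 'r').

Out, In, In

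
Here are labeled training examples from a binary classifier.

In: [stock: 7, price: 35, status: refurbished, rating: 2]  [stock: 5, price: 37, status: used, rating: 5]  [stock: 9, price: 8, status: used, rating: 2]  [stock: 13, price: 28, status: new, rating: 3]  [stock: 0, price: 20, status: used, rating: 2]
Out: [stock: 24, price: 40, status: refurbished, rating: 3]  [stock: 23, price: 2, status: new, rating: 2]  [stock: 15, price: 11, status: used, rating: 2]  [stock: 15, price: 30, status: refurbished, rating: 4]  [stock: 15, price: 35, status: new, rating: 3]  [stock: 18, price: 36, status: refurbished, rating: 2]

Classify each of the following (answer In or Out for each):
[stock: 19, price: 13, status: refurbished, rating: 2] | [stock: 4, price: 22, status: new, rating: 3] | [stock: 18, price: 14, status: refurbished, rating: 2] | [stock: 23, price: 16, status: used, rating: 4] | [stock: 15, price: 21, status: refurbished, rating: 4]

'In' ⟺ stock ≤ 13.
[stock: 19, price: 13, status: refurbished, rating: 2]: Out (stock = 19). [stock: 4, price: 22, status: new, rating: 3]: In (stock = 4). [stock: 18, price: 14, status: refurbished, rating: 2]: Out (stock = 18). [stock: 23, price: 16, status: used, rating: 4]: Out (stock = 23). [stock: 15, price: 21, status: refurbished, rating: 4]: Out (stock = 15).

Out, In, Out, Out, Out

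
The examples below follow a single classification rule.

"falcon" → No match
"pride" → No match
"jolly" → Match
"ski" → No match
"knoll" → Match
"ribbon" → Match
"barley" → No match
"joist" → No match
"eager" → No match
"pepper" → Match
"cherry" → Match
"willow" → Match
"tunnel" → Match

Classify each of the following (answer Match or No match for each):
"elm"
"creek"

No match, Match

A rule that fits every label: has a double letter — true of each 'Match' example, false of each 'No match' one.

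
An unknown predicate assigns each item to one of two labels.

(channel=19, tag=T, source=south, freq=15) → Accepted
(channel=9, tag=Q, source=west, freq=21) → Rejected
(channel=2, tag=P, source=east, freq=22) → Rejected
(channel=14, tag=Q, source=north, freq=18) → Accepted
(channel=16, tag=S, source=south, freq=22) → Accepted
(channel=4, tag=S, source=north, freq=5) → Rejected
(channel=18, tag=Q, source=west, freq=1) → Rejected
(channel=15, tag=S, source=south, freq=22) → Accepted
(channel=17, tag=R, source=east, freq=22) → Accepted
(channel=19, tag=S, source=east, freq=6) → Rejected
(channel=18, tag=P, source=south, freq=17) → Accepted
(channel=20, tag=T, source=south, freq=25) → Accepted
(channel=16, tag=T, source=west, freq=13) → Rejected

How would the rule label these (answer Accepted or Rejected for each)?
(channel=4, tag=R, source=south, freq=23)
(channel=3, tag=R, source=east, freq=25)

Rejected, Rejected

'Accepted' ⟺ channel ≥ 14 AND freq ≥ 15.
(channel=4, tag=R, source=south, freq=23) — channel = 4, freq = 23, hence Rejected.
(channel=3, tag=R, source=east, freq=25) — channel = 3, freq = 25, hence Rejected.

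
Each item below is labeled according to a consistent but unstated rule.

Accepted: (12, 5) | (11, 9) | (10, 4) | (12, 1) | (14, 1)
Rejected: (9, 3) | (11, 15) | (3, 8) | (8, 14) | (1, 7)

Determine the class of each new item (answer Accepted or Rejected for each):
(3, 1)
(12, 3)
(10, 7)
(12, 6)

The distinguishing property — first > second AND sum ≥ 13 — holds for all the 'Accepted' cases and none of the 'Rejected' cases.
(3, 1): Rejected (3 > 1, 3+1 = 4). (12, 3): Accepted (12 > 3, 12+3 = 15). (10, 7): Accepted (10 > 7, 10+7 = 17). (12, 6): Accepted (12 > 6, 12+6 = 18).

Rejected, Accepted, Accepted, Accepted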